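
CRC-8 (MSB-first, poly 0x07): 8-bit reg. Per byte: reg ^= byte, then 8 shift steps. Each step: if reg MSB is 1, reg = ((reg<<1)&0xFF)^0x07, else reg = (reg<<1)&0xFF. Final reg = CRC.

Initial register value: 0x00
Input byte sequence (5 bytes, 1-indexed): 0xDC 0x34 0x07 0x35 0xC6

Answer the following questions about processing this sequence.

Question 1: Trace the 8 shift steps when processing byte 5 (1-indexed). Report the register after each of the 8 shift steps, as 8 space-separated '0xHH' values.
Answer: 0x92 0x23 0x46 0x8C 0x1F 0x3E 0x7C 0xF8

Derivation:
After byte 1 (0xDC): reg=0x1A
After byte 2 (0x34): reg=0xCA
After byte 3 (0x07): reg=0x6D
After byte 4 (0x35): reg=0x8F
Register before byte 5: 0x8F
After XOR with byte 0xC6: 0x49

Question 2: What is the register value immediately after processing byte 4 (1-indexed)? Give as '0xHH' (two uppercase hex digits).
Answer: 0x8F

Derivation:
After byte 1 (0xDC): reg=0x1A
After byte 2 (0x34): reg=0xCA
After byte 3 (0x07): reg=0x6D
After byte 4 (0x35): reg=0x8F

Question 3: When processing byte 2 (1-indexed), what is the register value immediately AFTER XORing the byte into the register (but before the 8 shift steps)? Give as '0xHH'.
Register before byte 2: 0x1A
Byte 2: 0x34
0x1A XOR 0x34 = 0x2E

Answer: 0x2E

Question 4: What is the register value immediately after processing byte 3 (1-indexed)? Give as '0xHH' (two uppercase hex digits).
Answer: 0x6D

Derivation:
After byte 1 (0xDC): reg=0x1A
After byte 2 (0x34): reg=0xCA
After byte 3 (0x07): reg=0x6D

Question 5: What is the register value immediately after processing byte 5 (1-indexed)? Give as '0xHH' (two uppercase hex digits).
Answer: 0xF8

Derivation:
After byte 1 (0xDC): reg=0x1A
After byte 2 (0x34): reg=0xCA
After byte 3 (0x07): reg=0x6D
After byte 4 (0x35): reg=0x8F
After byte 5 (0xC6): reg=0xF8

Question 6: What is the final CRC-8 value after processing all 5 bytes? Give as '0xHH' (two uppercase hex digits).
Answer: 0xF8

Derivation:
After byte 1 (0xDC): reg=0x1A
After byte 2 (0x34): reg=0xCA
After byte 3 (0x07): reg=0x6D
After byte 4 (0x35): reg=0x8F
After byte 5 (0xC6): reg=0xF8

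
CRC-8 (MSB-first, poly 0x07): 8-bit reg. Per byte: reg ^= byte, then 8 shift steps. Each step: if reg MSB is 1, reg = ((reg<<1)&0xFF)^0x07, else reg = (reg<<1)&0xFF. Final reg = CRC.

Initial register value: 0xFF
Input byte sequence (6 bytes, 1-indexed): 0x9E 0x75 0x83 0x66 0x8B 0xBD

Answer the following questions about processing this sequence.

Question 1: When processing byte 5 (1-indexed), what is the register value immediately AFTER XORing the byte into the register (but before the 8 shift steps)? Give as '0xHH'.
Answer: 0xD3

Derivation:
Register before byte 5: 0x58
Byte 5: 0x8B
0x58 XOR 0x8B = 0xD3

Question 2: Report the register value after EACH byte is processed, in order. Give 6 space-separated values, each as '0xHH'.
0x20 0xAC 0xCD 0x58 0x37 0xBF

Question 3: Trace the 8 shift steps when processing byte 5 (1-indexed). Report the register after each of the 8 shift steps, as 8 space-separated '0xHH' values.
Answer: 0xA1 0x45 0x8A 0x13 0x26 0x4C 0x98 0x37

Derivation:
After byte 1 (0x9E): reg=0x20
After byte 2 (0x75): reg=0xAC
After byte 3 (0x83): reg=0xCD
After byte 4 (0x66): reg=0x58
Register before byte 5: 0x58
After XOR with byte 0x8B: 0xD3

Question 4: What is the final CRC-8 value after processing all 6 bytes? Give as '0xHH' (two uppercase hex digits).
Answer: 0xBF

Derivation:
After byte 1 (0x9E): reg=0x20
After byte 2 (0x75): reg=0xAC
After byte 3 (0x83): reg=0xCD
After byte 4 (0x66): reg=0x58
After byte 5 (0x8B): reg=0x37
After byte 6 (0xBD): reg=0xBF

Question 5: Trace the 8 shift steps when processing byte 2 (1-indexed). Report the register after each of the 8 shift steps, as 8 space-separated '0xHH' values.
Answer: 0xAA 0x53 0xA6 0x4B 0x96 0x2B 0x56 0xAC

Derivation:
After byte 1 (0x9E): reg=0x20
Register before byte 2: 0x20
After XOR with byte 0x75: 0x55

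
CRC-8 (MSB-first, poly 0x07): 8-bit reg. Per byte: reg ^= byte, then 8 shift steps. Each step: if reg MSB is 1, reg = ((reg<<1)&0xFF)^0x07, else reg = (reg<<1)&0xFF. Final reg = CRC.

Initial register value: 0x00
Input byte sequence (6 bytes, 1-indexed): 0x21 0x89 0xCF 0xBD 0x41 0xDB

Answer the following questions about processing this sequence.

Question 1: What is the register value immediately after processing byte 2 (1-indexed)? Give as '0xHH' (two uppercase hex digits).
After byte 1 (0x21): reg=0xE7
After byte 2 (0x89): reg=0x0D

Answer: 0x0D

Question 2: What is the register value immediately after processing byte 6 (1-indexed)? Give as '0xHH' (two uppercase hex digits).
Answer: 0xBC

Derivation:
After byte 1 (0x21): reg=0xE7
After byte 2 (0x89): reg=0x0D
After byte 3 (0xCF): reg=0x40
After byte 4 (0xBD): reg=0xFD
After byte 5 (0x41): reg=0x3D
After byte 6 (0xDB): reg=0xBC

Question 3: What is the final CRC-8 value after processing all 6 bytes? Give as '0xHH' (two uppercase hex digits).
Answer: 0xBC

Derivation:
After byte 1 (0x21): reg=0xE7
After byte 2 (0x89): reg=0x0D
After byte 3 (0xCF): reg=0x40
After byte 4 (0xBD): reg=0xFD
After byte 5 (0x41): reg=0x3D
After byte 6 (0xDB): reg=0xBC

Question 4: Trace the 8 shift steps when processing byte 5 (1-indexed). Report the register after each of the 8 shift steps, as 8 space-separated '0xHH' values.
Answer: 0x7F 0xFE 0xFB 0xF1 0xE5 0xCD 0x9D 0x3D

Derivation:
After byte 1 (0x21): reg=0xE7
After byte 2 (0x89): reg=0x0D
After byte 3 (0xCF): reg=0x40
After byte 4 (0xBD): reg=0xFD
Register before byte 5: 0xFD
After XOR with byte 0x41: 0xBC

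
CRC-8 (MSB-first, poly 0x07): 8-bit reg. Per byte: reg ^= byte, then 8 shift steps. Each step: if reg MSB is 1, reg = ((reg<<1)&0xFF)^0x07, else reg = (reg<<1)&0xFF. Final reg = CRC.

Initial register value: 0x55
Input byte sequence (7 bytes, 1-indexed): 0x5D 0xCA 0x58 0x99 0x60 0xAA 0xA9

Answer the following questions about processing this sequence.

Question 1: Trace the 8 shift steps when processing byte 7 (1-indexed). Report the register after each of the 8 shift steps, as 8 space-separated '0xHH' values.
Answer: 0x22 0x44 0x88 0x17 0x2E 0x5C 0xB8 0x77

Derivation:
After byte 1 (0x5D): reg=0x38
After byte 2 (0xCA): reg=0xD0
After byte 3 (0x58): reg=0xB1
After byte 4 (0x99): reg=0xD8
After byte 5 (0x60): reg=0x21
After byte 6 (0xAA): reg=0xB8
Register before byte 7: 0xB8
After XOR with byte 0xA9: 0x11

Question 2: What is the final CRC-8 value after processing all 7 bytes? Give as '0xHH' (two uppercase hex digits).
After byte 1 (0x5D): reg=0x38
After byte 2 (0xCA): reg=0xD0
After byte 3 (0x58): reg=0xB1
After byte 4 (0x99): reg=0xD8
After byte 5 (0x60): reg=0x21
After byte 6 (0xAA): reg=0xB8
After byte 7 (0xA9): reg=0x77

Answer: 0x77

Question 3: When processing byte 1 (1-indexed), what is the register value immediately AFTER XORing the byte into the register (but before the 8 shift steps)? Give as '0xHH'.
Register before byte 1: 0x55
Byte 1: 0x5D
0x55 XOR 0x5D = 0x08

Answer: 0x08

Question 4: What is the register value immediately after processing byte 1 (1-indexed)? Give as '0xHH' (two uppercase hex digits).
After byte 1 (0x5D): reg=0x38

Answer: 0x38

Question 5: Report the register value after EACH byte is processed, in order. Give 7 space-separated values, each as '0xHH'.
0x38 0xD0 0xB1 0xD8 0x21 0xB8 0x77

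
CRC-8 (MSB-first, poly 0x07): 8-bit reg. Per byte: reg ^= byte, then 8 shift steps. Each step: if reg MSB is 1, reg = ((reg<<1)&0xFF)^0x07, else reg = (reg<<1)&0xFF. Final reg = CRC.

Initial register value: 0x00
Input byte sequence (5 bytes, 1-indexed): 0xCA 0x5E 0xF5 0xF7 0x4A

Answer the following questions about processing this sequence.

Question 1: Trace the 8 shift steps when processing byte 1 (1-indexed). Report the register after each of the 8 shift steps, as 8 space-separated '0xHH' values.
Answer: 0x93 0x21 0x42 0x84 0x0F 0x1E 0x3C 0x78

Derivation:
Register before byte 1: 0x00
After XOR with byte 0xCA: 0xCA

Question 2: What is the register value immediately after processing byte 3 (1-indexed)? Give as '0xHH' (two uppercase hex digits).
Answer: 0x15

Derivation:
After byte 1 (0xCA): reg=0x78
After byte 2 (0x5E): reg=0xF2
After byte 3 (0xF5): reg=0x15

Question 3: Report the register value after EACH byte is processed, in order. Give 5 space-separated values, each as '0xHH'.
0x78 0xF2 0x15 0xA0 0x98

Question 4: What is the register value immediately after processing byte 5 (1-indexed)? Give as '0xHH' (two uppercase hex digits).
Answer: 0x98

Derivation:
After byte 1 (0xCA): reg=0x78
After byte 2 (0x5E): reg=0xF2
After byte 3 (0xF5): reg=0x15
After byte 4 (0xF7): reg=0xA0
After byte 5 (0x4A): reg=0x98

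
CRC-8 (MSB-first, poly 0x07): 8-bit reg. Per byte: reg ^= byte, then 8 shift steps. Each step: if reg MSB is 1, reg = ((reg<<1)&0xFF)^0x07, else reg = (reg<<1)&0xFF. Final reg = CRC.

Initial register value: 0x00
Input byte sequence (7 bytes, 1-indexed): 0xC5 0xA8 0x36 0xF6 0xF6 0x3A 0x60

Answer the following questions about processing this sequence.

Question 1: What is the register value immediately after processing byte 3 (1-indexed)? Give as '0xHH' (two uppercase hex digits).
After byte 1 (0xC5): reg=0x55
After byte 2 (0xA8): reg=0xFD
After byte 3 (0x36): reg=0x7F

Answer: 0x7F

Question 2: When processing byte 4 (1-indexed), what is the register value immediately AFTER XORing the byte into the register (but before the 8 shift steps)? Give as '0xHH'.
Register before byte 4: 0x7F
Byte 4: 0xF6
0x7F XOR 0xF6 = 0x89

Answer: 0x89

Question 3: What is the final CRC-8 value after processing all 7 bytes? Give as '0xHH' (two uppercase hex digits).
After byte 1 (0xC5): reg=0x55
After byte 2 (0xA8): reg=0xFD
After byte 3 (0x36): reg=0x7F
After byte 4 (0xF6): reg=0xB6
After byte 5 (0xF6): reg=0xC7
After byte 6 (0x3A): reg=0xFD
After byte 7 (0x60): reg=0xDA

Answer: 0xDA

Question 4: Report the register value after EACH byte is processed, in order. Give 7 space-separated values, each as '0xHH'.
0x55 0xFD 0x7F 0xB6 0xC7 0xFD 0xDA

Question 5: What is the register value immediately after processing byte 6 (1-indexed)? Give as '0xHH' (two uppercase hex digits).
After byte 1 (0xC5): reg=0x55
After byte 2 (0xA8): reg=0xFD
After byte 3 (0x36): reg=0x7F
After byte 4 (0xF6): reg=0xB6
After byte 5 (0xF6): reg=0xC7
After byte 6 (0x3A): reg=0xFD

Answer: 0xFD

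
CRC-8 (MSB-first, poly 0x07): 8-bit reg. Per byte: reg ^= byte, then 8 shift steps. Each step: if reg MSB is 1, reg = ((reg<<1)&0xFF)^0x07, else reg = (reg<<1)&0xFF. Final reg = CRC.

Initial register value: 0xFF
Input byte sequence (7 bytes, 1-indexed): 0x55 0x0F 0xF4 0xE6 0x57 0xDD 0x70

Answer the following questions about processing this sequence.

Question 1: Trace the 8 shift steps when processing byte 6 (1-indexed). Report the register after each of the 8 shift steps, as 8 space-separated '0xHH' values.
After byte 1 (0x55): reg=0x5F
After byte 2 (0x0F): reg=0xB7
After byte 3 (0xF4): reg=0xCE
After byte 4 (0xE6): reg=0xD8
After byte 5 (0x57): reg=0xA4
Register before byte 6: 0xA4
After XOR with byte 0xDD: 0x79

Answer: 0xF2 0xE3 0xC1 0x85 0x0D 0x1A 0x34 0x68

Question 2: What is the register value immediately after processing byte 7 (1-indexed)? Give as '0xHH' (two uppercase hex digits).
Answer: 0x48

Derivation:
After byte 1 (0x55): reg=0x5F
After byte 2 (0x0F): reg=0xB7
After byte 3 (0xF4): reg=0xCE
After byte 4 (0xE6): reg=0xD8
After byte 5 (0x57): reg=0xA4
After byte 6 (0xDD): reg=0x68
After byte 7 (0x70): reg=0x48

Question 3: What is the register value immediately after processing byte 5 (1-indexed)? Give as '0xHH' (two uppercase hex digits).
After byte 1 (0x55): reg=0x5F
After byte 2 (0x0F): reg=0xB7
After byte 3 (0xF4): reg=0xCE
After byte 4 (0xE6): reg=0xD8
After byte 5 (0x57): reg=0xA4

Answer: 0xA4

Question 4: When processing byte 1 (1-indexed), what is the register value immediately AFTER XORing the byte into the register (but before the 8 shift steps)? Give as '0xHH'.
Answer: 0xAA

Derivation:
Register before byte 1: 0xFF
Byte 1: 0x55
0xFF XOR 0x55 = 0xAA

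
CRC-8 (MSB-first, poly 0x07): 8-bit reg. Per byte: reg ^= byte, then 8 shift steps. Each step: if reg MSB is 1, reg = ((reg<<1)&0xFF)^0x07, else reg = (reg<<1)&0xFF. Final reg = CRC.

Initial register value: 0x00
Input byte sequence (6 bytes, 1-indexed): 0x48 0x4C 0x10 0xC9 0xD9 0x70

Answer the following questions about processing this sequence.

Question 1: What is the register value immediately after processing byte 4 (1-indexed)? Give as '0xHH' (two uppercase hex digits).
Answer: 0x71

Derivation:
After byte 1 (0x48): reg=0xFF
After byte 2 (0x4C): reg=0x10
After byte 3 (0x10): reg=0x00
After byte 4 (0xC9): reg=0x71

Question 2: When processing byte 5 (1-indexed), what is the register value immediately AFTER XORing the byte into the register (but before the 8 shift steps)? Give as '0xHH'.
Register before byte 5: 0x71
Byte 5: 0xD9
0x71 XOR 0xD9 = 0xA8

Answer: 0xA8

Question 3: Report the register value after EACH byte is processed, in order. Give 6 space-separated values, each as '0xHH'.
0xFF 0x10 0x00 0x71 0x51 0xE7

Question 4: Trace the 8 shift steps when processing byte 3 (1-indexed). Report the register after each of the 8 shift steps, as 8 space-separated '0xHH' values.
After byte 1 (0x48): reg=0xFF
After byte 2 (0x4C): reg=0x10
Register before byte 3: 0x10
After XOR with byte 0x10: 0x00

Answer: 0x00 0x00 0x00 0x00 0x00 0x00 0x00 0x00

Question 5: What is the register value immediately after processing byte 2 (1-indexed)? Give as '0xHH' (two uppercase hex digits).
After byte 1 (0x48): reg=0xFF
After byte 2 (0x4C): reg=0x10

Answer: 0x10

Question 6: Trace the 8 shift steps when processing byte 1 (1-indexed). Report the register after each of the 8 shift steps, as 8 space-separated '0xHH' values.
Answer: 0x90 0x27 0x4E 0x9C 0x3F 0x7E 0xFC 0xFF

Derivation:
Register before byte 1: 0x00
After XOR with byte 0x48: 0x48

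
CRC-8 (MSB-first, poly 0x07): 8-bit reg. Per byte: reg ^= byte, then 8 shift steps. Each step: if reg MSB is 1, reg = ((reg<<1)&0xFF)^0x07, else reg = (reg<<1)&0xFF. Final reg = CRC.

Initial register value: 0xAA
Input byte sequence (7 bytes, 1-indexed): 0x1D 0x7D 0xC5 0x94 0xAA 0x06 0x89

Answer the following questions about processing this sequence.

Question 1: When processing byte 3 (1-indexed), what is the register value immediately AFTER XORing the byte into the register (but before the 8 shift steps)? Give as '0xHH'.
Answer: 0x95

Derivation:
Register before byte 3: 0x50
Byte 3: 0xC5
0x50 XOR 0xC5 = 0x95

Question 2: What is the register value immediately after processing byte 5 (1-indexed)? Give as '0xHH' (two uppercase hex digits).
Answer: 0x83

Derivation:
After byte 1 (0x1D): reg=0x0C
After byte 2 (0x7D): reg=0x50
After byte 3 (0xC5): reg=0xE2
After byte 4 (0x94): reg=0x45
After byte 5 (0xAA): reg=0x83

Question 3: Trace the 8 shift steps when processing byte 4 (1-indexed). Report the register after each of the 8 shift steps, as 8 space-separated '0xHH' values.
Answer: 0xEC 0xDF 0xB9 0x75 0xEA 0xD3 0xA1 0x45

Derivation:
After byte 1 (0x1D): reg=0x0C
After byte 2 (0x7D): reg=0x50
After byte 3 (0xC5): reg=0xE2
Register before byte 4: 0xE2
After XOR with byte 0x94: 0x76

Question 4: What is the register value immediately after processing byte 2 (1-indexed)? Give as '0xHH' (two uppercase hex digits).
Answer: 0x50

Derivation:
After byte 1 (0x1D): reg=0x0C
After byte 2 (0x7D): reg=0x50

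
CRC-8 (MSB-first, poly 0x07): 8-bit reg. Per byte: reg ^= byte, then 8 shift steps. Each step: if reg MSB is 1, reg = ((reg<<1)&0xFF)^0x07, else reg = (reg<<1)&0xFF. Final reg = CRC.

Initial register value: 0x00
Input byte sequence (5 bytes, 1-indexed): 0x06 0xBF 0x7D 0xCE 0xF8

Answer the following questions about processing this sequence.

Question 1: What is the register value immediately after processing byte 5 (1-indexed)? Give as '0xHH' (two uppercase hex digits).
Answer: 0x2A

Derivation:
After byte 1 (0x06): reg=0x12
After byte 2 (0xBF): reg=0x4A
After byte 3 (0x7D): reg=0x85
After byte 4 (0xCE): reg=0xF6
After byte 5 (0xF8): reg=0x2A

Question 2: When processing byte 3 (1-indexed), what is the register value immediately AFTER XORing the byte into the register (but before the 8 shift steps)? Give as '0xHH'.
Answer: 0x37

Derivation:
Register before byte 3: 0x4A
Byte 3: 0x7D
0x4A XOR 0x7D = 0x37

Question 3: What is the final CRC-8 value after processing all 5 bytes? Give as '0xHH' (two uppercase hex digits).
Answer: 0x2A

Derivation:
After byte 1 (0x06): reg=0x12
After byte 2 (0xBF): reg=0x4A
After byte 3 (0x7D): reg=0x85
After byte 4 (0xCE): reg=0xF6
After byte 5 (0xF8): reg=0x2A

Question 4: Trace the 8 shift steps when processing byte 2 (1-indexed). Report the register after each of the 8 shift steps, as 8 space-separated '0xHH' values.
After byte 1 (0x06): reg=0x12
Register before byte 2: 0x12
After XOR with byte 0xBF: 0xAD

Answer: 0x5D 0xBA 0x73 0xE6 0xCB 0x91 0x25 0x4A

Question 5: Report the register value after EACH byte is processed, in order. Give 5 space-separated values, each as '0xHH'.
0x12 0x4A 0x85 0xF6 0x2A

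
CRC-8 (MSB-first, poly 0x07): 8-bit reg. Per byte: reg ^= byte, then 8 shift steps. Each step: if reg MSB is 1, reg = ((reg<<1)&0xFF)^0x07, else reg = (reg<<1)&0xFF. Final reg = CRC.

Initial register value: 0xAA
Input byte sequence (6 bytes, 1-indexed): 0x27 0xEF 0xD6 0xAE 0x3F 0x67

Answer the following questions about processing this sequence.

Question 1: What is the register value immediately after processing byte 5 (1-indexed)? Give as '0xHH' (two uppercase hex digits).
After byte 1 (0x27): reg=0xAA
After byte 2 (0xEF): reg=0xDC
After byte 3 (0xD6): reg=0x36
After byte 4 (0xAE): reg=0xC1
After byte 5 (0x3F): reg=0xF4

Answer: 0xF4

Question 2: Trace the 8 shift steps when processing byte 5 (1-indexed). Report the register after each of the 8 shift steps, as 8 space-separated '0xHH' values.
After byte 1 (0x27): reg=0xAA
After byte 2 (0xEF): reg=0xDC
After byte 3 (0xD6): reg=0x36
After byte 4 (0xAE): reg=0xC1
Register before byte 5: 0xC1
After XOR with byte 0x3F: 0xFE

Answer: 0xFB 0xF1 0xE5 0xCD 0x9D 0x3D 0x7A 0xF4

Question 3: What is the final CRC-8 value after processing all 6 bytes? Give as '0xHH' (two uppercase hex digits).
After byte 1 (0x27): reg=0xAA
After byte 2 (0xEF): reg=0xDC
After byte 3 (0xD6): reg=0x36
After byte 4 (0xAE): reg=0xC1
After byte 5 (0x3F): reg=0xF4
After byte 6 (0x67): reg=0xF0

Answer: 0xF0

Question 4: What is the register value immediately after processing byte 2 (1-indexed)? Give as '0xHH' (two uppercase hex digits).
After byte 1 (0x27): reg=0xAA
After byte 2 (0xEF): reg=0xDC

Answer: 0xDC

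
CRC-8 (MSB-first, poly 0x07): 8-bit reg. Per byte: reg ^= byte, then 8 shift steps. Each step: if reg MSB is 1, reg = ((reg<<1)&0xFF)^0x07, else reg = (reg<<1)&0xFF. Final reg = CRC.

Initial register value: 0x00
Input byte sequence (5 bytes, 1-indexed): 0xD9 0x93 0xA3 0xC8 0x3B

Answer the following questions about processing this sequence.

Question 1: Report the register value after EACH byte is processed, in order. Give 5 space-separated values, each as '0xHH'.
0x01 0xF7 0xAB 0x2E 0x6B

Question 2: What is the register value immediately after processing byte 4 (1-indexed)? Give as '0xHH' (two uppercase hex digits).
Answer: 0x2E

Derivation:
After byte 1 (0xD9): reg=0x01
After byte 2 (0x93): reg=0xF7
After byte 3 (0xA3): reg=0xAB
After byte 4 (0xC8): reg=0x2E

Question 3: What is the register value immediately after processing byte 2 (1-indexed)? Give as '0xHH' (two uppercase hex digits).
Answer: 0xF7

Derivation:
After byte 1 (0xD9): reg=0x01
After byte 2 (0x93): reg=0xF7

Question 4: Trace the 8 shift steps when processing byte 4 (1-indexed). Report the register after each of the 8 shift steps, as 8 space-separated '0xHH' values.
After byte 1 (0xD9): reg=0x01
After byte 2 (0x93): reg=0xF7
After byte 3 (0xA3): reg=0xAB
Register before byte 4: 0xAB
After XOR with byte 0xC8: 0x63

Answer: 0xC6 0x8B 0x11 0x22 0x44 0x88 0x17 0x2E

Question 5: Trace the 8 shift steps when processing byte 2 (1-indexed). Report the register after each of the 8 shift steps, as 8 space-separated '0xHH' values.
After byte 1 (0xD9): reg=0x01
Register before byte 2: 0x01
After XOR with byte 0x93: 0x92

Answer: 0x23 0x46 0x8C 0x1F 0x3E 0x7C 0xF8 0xF7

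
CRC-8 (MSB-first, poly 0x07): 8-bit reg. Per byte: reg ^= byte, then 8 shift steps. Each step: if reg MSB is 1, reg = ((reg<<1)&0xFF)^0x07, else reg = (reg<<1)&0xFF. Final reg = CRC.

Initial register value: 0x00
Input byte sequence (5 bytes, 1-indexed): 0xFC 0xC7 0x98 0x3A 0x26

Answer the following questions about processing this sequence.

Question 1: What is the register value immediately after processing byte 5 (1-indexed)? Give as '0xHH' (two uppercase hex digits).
After byte 1 (0xFC): reg=0xFA
After byte 2 (0xC7): reg=0xB3
After byte 3 (0x98): reg=0xD1
After byte 4 (0x3A): reg=0x9F
After byte 5 (0x26): reg=0x26

Answer: 0x26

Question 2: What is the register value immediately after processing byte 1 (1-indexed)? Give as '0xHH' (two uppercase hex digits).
After byte 1 (0xFC): reg=0xFA

Answer: 0xFA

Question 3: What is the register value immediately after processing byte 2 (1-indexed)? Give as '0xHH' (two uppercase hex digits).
After byte 1 (0xFC): reg=0xFA
After byte 2 (0xC7): reg=0xB3

Answer: 0xB3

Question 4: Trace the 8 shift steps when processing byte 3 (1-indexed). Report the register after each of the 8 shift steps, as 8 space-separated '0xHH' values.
After byte 1 (0xFC): reg=0xFA
After byte 2 (0xC7): reg=0xB3
Register before byte 3: 0xB3
After XOR with byte 0x98: 0x2B

Answer: 0x56 0xAC 0x5F 0xBE 0x7B 0xF6 0xEB 0xD1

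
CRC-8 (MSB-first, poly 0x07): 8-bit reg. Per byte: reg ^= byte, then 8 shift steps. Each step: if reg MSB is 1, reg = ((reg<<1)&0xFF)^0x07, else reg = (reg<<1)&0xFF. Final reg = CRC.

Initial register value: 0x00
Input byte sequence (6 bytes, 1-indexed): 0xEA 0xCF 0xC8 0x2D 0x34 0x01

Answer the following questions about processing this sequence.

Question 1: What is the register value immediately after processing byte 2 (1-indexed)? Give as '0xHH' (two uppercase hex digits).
After byte 1 (0xEA): reg=0x98
After byte 2 (0xCF): reg=0xA2

Answer: 0xA2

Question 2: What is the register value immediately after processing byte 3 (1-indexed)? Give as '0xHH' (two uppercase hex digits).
After byte 1 (0xEA): reg=0x98
After byte 2 (0xCF): reg=0xA2
After byte 3 (0xC8): reg=0x11

Answer: 0x11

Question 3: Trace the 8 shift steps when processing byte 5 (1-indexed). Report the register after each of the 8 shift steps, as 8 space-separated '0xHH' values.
After byte 1 (0xEA): reg=0x98
After byte 2 (0xCF): reg=0xA2
After byte 3 (0xC8): reg=0x11
After byte 4 (0x2D): reg=0xB4
Register before byte 5: 0xB4
After XOR with byte 0x34: 0x80

Answer: 0x07 0x0E 0x1C 0x38 0x70 0xE0 0xC7 0x89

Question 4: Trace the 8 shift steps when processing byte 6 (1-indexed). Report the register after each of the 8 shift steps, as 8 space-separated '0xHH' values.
After byte 1 (0xEA): reg=0x98
After byte 2 (0xCF): reg=0xA2
After byte 3 (0xC8): reg=0x11
After byte 4 (0x2D): reg=0xB4
After byte 5 (0x34): reg=0x89
Register before byte 6: 0x89
After XOR with byte 0x01: 0x88

Answer: 0x17 0x2E 0x5C 0xB8 0x77 0xEE 0xDB 0xB1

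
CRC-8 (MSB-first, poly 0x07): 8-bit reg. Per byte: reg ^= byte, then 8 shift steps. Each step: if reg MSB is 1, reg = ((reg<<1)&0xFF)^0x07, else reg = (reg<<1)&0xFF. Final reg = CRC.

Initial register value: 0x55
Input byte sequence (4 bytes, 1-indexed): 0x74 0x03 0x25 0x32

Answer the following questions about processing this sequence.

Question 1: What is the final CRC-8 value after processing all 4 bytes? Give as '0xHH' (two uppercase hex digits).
After byte 1 (0x74): reg=0xE7
After byte 2 (0x03): reg=0xB2
After byte 3 (0x25): reg=0xEC
After byte 4 (0x32): reg=0x14

Answer: 0x14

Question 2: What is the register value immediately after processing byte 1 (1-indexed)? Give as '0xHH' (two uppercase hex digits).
After byte 1 (0x74): reg=0xE7

Answer: 0xE7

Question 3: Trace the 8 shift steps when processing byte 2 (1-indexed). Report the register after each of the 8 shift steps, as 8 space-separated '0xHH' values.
After byte 1 (0x74): reg=0xE7
Register before byte 2: 0xE7
After XOR with byte 0x03: 0xE4

Answer: 0xCF 0x99 0x35 0x6A 0xD4 0xAF 0x59 0xB2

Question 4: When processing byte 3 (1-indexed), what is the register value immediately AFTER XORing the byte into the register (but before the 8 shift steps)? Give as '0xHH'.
Answer: 0x97

Derivation:
Register before byte 3: 0xB2
Byte 3: 0x25
0xB2 XOR 0x25 = 0x97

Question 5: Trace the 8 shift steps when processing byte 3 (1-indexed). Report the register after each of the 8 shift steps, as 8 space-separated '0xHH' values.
Answer: 0x29 0x52 0xA4 0x4F 0x9E 0x3B 0x76 0xEC

Derivation:
After byte 1 (0x74): reg=0xE7
After byte 2 (0x03): reg=0xB2
Register before byte 3: 0xB2
After XOR with byte 0x25: 0x97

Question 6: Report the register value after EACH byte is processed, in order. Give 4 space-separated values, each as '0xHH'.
0xE7 0xB2 0xEC 0x14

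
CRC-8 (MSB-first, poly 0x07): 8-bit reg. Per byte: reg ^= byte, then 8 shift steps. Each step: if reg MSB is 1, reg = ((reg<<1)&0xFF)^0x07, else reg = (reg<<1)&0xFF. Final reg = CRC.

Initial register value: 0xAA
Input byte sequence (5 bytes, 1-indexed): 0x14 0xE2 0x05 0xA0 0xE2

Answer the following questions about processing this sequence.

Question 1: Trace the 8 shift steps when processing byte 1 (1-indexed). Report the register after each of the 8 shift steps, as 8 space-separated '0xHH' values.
Register before byte 1: 0xAA
After XOR with byte 0x14: 0xBE

Answer: 0x7B 0xF6 0xEB 0xD1 0xA5 0x4D 0x9A 0x33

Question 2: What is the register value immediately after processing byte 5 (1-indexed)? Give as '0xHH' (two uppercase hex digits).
After byte 1 (0x14): reg=0x33
After byte 2 (0xE2): reg=0x39
After byte 3 (0x05): reg=0xB4
After byte 4 (0xA0): reg=0x6C
After byte 5 (0xE2): reg=0xA3

Answer: 0xA3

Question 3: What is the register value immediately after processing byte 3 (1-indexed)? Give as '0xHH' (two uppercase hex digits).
After byte 1 (0x14): reg=0x33
After byte 2 (0xE2): reg=0x39
After byte 3 (0x05): reg=0xB4

Answer: 0xB4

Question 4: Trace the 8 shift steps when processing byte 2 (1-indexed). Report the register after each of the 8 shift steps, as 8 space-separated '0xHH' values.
Answer: 0xA5 0x4D 0x9A 0x33 0x66 0xCC 0x9F 0x39

Derivation:
After byte 1 (0x14): reg=0x33
Register before byte 2: 0x33
After XOR with byte 0xE2: 0xD1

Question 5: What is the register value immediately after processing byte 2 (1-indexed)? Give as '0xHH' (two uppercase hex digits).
Answer: 0x39

Derivation:
After byte 1 (0x14): reg=0x33
After byte 2 (0xE2): reg=0x39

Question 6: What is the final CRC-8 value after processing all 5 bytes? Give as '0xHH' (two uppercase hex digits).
After byte 1 (0x14): reg=0x33
After byte 2 (0xE2): reg=0x39
After byte 3 (0x05): reg=0xB4
After byte 4 (0xA0): reg=0x6C
After byte 5 (0xE2): reg=0xA3

Answer: 0xA3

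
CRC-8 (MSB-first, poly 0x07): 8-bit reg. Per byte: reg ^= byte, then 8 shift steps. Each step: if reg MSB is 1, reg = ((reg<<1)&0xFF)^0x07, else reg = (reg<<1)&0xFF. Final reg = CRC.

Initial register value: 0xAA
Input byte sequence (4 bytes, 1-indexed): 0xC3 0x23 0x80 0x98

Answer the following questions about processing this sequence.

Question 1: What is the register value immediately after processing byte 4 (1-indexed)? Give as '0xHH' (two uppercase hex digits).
After byte 1 (0xC3): reg=0x18
After byte 2 (0x23): reg=0xA1
After byte 3 (0x80): reg=0xE7
After byte 4 (0x98): reg=0x7A

Answer: 0x7A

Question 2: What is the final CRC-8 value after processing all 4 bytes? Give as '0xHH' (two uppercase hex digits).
After byte 1 (0xC3): reg=0x18
After byte 2 (0x23): reg=0xA1
After byte 3 (0x80): reg=0xE7
After byte 4 (0x98): reg=0x7A

Answer: 0x7A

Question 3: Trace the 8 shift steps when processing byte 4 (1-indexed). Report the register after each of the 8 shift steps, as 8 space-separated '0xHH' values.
Answer: 0xFE 0xFB 0xF1 0xE5 0xCD 0x9D 0x3D 0x7A

Derivation:
After byte 1 (0xC3): reg=0x18
After byte 2 (0x23): reg=0xA1
After byte 3 (0x80): reg=0xE7
Register before byte 4: 0xE7
After XOR with byte 0x98: 0x7F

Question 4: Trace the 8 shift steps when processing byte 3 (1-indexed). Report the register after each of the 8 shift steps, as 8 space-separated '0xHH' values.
After byte 1 (0xC3): reg=0x18
After byte 2 (0x23): reg=0xA1
Register before byte 3: 0xA1
After XOR with byte 0x80: 0x21

Answer: 0x42 0x84 0x0F 0x1E 0x3C 0x78 0xF0 0xE7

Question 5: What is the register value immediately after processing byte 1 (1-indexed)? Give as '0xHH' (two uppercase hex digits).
After byte 1 (0xC3): reg=0x18

Answer: 0x18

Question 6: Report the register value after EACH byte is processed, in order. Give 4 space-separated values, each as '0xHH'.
0x18 0xA1 0xE7 0x7A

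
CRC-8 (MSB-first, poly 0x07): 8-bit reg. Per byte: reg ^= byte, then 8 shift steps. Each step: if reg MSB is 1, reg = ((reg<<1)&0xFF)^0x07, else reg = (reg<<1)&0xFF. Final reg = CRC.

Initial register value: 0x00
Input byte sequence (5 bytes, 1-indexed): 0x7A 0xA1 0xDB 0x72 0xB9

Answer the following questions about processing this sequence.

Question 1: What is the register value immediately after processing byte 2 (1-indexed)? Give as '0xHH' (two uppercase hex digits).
After byte 1 (0x7A): reg=0x61
After byte 2 (0xA1): reg=0x4E

Answer: 0x4E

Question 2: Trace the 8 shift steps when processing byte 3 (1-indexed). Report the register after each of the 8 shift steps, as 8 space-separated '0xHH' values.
Answer: 0x2D 0x5A 0xB4 0x6F 0xDE 0xBB 0x71 0xE2

Derivation:
After byte 1 (0x7A): reg=0x61
After byte 2 (0xA1): reg=0x4E
Register before byte 3: 0x4E
After XOR with byte 0xDB: 0x95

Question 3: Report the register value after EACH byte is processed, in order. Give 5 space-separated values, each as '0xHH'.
0x61 0x4E 0xE2 0xF9 0xC7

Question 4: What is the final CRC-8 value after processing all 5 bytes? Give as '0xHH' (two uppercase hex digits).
After byte 1 (0x7A): reg=0x61
After byte 2 (0xA1): reg=0x4E
After byte 3 (0xDB): reg=0xE2
After byte 4 (0x72): reg=0xF9
After byte 5 (0xB9): reg=0xC7

Answer: 0xC7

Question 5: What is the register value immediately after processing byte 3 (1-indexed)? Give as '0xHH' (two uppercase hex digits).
Answer: 0xE2

Derivation:
After byte 1 (0x7A): reg=0x61
After byte 2 (0xA1): reg=0x4E
After byte 3 (0xDB): reg=0xE2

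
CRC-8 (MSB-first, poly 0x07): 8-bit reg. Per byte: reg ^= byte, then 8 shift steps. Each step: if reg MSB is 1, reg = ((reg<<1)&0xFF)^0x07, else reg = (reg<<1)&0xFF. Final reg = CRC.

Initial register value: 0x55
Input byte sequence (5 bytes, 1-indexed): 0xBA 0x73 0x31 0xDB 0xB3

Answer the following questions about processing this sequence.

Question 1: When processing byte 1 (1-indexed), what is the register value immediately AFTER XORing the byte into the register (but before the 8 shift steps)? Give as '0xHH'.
Register before byte 1: 0x55
Byte 1: 0xBA
0x55 XOR 0xBA = 0xEF

Answer: 0xEF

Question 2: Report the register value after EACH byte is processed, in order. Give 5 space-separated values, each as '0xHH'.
0x83 0xDE 0x83 0x8F 0xB4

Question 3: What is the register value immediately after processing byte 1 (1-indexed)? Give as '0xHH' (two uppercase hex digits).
After byte 1 (0xBA): reg=0x83

Answer: 0x83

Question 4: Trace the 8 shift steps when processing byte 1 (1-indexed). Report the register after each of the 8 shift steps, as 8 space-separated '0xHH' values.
Register before byte 1: 0x55
After XOR with byte 0xBA: 0xEF

Answer: 0xD9 0xB5 0x6D 0xDA 0xB3 0x61 0xC2 0x83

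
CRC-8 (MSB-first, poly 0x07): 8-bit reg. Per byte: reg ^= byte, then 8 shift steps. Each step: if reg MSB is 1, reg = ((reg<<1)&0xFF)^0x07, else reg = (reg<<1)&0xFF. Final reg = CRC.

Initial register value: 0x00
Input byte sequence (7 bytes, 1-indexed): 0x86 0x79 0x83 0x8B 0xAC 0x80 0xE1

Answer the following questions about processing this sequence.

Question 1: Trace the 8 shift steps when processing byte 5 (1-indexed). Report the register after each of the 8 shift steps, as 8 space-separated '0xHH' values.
Answer: 0x0D 0x1A 0x34 0x68 0xD0 0xA7 0x49 0x92

Derivation:
After byte 1 (0x86): reg=0x9B
After byte 2 (0x79): reg=0xA0
After byte 3 (0x83): reg=0xE9
After byte 4 (0x8B): reg=0x29
Register before byte 5: 0x29
After XOR with byte 0xAC: 0x85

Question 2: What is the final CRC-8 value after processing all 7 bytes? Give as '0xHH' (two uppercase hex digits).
After byte 1 (0x86): reg=0x9B
After byte 2 (0x79): reg=0xA0
After byte 3 (0x83): reg=0xE9
After byte 4 (0x8B): reg=0x29
After byte 5 (0xAC): reg=0x92
After byte 6 (0x80): reg=0x7E
After byte 7 (0xE1): reg=0xD4

Answer: 0xD4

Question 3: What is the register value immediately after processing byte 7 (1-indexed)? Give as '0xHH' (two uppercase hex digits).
Answer: 0xD4

Derivation:
After byte 1 (0x86): reg=0x9B
After byte 2 (0x79): reg=0xA0
After byte 3 (0x83): reg=0xE9
After byte 4 (0x8B): reg=0x29
After byte 5 (0xAC): reg=0x92
After byte 6 (0x80): reg=0x7E
After byte 7 (0xE1): reg=0xD4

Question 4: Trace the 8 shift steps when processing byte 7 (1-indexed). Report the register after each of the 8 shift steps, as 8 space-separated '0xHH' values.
After byte 1 (0x86): reg=0x9B
After byte 2 (0x79): reg=0xA0
After byte 3 (0x83): reg=0xE9
After byte 4 (0x8B): reg=0x29
After byte 5 (0xAC): reg=0x92
After byte 6 (0x80): reg=0x7E
Register before byte 7: 0x7E
After XOR with byte 0xE1: 0x9F

Answer: 0x39 0x72 0xE4 0xCF 0x99 0x35 0x6A 0xD4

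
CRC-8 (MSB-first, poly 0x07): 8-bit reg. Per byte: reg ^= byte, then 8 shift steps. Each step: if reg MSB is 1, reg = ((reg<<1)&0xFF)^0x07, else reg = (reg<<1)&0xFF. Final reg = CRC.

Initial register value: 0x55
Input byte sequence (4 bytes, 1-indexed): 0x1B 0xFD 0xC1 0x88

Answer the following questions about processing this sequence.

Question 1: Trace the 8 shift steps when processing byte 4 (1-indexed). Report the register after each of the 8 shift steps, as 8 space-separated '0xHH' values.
After byte 1 (0x1B): reg=0xED
After byte 2 (0xFD): reg=0x70
After byte 3 (0xC1): reg=0x1E
Register before byte 4: 0x1E
After XOR with byte 0x88: 0x96

Answer: 0x2B 0x56 0xAC 0x5F 0xBE 0x7B 0xF6 0xEB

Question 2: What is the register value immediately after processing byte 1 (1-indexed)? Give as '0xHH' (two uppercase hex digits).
After byte 1 (0x1B): reg=0xED

Answer: 0xED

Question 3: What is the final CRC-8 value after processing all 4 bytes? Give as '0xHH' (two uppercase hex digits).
Answer: 0xEB

Derivation:
After byte 1 (0x1B): reg=0xED
After byte 2 (0xFD): reg=0x70
After byte 3 (0xC1): reg=0x1E
After byte 4 (0x88): reg=0xEB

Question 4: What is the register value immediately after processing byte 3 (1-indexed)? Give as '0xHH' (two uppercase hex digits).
After byte 1 (0x1B): reg=0xED
After byte 2 (0xFD): reg=0x70
After byte 3 (0xC1): reg=0x1E

Answer: 0x1E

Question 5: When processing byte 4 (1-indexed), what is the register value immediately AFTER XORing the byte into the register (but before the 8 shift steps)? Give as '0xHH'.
Register before byte 4: 0x1E
Byte 4: 0x88
0x1E XOR 0x88 = 0x96

Answer: 0x96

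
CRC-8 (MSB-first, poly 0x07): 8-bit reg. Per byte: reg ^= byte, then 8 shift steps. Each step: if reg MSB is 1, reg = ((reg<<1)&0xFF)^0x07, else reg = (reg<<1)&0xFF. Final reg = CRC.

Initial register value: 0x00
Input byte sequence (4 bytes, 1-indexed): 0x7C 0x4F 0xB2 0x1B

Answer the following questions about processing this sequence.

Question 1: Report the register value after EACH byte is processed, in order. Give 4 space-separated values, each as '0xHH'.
0x73 0xB4 0x12 0x3F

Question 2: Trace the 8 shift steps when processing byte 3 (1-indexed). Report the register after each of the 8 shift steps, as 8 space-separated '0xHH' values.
After byte 1 (0x7C): reg=0x73
After byte 2 (0x4F): reg=0xB4
Register before byte 3: 0xB4
After XOR with byte 0xB2: 0x06

Answer: 0x0C 0x18 0x30 0x60 0xC0 0x87 0x09 0x12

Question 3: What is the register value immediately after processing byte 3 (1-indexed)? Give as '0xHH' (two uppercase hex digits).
After byte 1 (0x7C): reg=0x73
After byte 2 (0x4F): reg=0xB4
After byte 3 (0xB2): reg=0x12

Answer: 0x12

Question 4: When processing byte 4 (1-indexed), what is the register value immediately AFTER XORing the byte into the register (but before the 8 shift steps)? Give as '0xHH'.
Register before byte 4: 0x12
Byte 4: 0x1B
0x12 XOR 0x1B = 0x09

Answer: 0x09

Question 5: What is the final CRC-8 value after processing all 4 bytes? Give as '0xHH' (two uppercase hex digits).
After byte 1 (0x7C): reg=0x73
After byte 2 (0x4F): reg=0xB4
After byte 3 (0xB2): reg=0x12
After byte 4 (0x1B): reg=0x3F

Answer: 0x3F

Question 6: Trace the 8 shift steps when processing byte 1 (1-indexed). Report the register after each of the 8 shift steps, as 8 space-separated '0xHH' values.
Answer: 0xF8 0xF7 0xE9 0xD5 0xAD 0x5D 0xBA 0x73

Derivation:
Register before byte 1: 0x00
After XOR with byte 0x7C: 0x7C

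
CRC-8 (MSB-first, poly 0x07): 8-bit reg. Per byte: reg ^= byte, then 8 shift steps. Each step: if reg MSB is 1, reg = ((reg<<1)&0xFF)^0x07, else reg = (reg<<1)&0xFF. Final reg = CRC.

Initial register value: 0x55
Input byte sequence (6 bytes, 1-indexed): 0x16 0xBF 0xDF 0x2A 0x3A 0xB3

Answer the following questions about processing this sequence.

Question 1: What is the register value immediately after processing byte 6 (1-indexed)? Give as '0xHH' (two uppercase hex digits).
After byte 1 (0x16): reg=0xCE
After byte 2 (0xBF): reg=0x50
After byte 3 (0xDF): reg=0xA4
After byte 4 (0x2A): reg=0xA3
After byte 5 (0x3A): reg=0xC6
After byte 6 (0xB3): reg=0x4C

Answer: 0x4C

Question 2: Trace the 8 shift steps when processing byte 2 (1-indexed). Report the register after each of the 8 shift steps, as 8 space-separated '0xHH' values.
After byte 1 (0x16): reg=0xCE
Register before byte 2: 0xCE
After XOR with byte 0xBF: 0x71

Answer: 0xE2 0xC3 0x81 0x05 0x0A 0x14 0x28 0x50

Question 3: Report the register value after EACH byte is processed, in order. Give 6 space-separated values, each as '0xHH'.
0xCE 0x50 0xA4 0xA3 0xC6 0x4C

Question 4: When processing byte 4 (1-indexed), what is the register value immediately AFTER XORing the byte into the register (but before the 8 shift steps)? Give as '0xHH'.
Register before byte 4: 0xA4
Byte 4: 0x2A
0xA4 XOR 0x2A = 0x8E

Answer: 0x8E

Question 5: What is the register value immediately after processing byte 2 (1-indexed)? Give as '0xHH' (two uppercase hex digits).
After byte 1 (0x16): reg=0xCE
After byte 2 (0xBF): reg=0x50

Answer: 0x50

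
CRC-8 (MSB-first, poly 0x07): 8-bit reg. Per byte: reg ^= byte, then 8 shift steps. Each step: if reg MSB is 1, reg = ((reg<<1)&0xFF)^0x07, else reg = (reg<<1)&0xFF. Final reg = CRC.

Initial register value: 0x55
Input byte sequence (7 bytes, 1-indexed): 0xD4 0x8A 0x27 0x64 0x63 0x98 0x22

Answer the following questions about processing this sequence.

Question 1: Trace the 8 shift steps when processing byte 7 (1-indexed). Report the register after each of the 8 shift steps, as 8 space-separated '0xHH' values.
Answer: 0xC8 0x97 0x29 0x52 0xA4 0x4F 0x9E 0x3B

Derivation:
After byte 1 (0xD4): reg=0x8E
After byte 2 (0x8A): reg=0x1C
After byte 3 (0x27): reg=0xA1
After byte 4 (0x64): reg=0x55
After byte 5 (0x63): reg=0x82
After byte 6 (0x98): reg=0x46
Register before byte 7: 0x46
After XOR with byte 0x22: 0x64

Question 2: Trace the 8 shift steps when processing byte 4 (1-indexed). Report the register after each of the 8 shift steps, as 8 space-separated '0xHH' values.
After byte 1 (0xD4): reg=0x8E
After byte 2 (0x8A): reg=0x1C
After byte 3 (0x27): reg=0xA1
Register before byte 4: 0xA1
After XOR with byte 0x64: 0xC5

Answer: 0x8D 0x1D 0x3A 0x74 0xE8 0xD7 0xA9 0x55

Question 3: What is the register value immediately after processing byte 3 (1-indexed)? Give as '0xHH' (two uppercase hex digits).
After byte 1 (0xD4): reg=0x8E
After byte 2 (0x8A): reg=0x1C
After byte 3 (0x27): reg=0xA1

Answer: 0xA1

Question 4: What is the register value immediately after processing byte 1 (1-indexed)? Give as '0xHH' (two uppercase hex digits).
After byte 1 (0xD4): reg=0x8E

Answer: 0x8E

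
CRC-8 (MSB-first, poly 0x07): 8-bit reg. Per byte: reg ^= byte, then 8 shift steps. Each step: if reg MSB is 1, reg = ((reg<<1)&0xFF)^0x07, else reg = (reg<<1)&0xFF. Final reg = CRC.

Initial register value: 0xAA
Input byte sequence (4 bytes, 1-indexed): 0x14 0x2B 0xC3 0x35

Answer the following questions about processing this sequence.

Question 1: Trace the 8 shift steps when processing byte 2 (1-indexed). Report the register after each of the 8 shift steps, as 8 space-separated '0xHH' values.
After byte 1 (0x14): reg=0x33
Register before byte 2: 0x33
After XOR with byte 0x2B: 0x18

Answer: 0x30 0x60 0xC0 0x87 0x09 0x12 0x24 0x48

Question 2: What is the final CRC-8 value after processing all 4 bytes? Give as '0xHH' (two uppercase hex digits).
After byte 1 (0x14): reg=0x33
After byte 2 (0x2B): reg=0x48
After byte 3 (0xC3): reg=0xB8
After byte 4 (0x35): reg=0xAA

Answer: 0xAA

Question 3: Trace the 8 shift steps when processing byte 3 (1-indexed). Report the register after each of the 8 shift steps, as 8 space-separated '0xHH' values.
Answer: 0x11 0x22 0x44 0x88 0x17 0x2E 0x5C 0xB8

Derivation:
After byte 1 (0x14): reg=0x33
After byte 2 (0x2B): reg=0x48
Register before byte 3: 0x48
After XOR with byte 0xC3: 0x8B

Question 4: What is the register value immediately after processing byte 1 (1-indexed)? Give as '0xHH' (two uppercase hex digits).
After byte 1 (0x14): reg=0x33

Answer: 0x33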